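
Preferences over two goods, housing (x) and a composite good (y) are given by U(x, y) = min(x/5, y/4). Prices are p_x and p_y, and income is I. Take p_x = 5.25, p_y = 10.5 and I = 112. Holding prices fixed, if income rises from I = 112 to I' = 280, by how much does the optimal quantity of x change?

Δx* = 12.3077

Leontief preferences: the optimum is at the kink where x/5 = y/4, i.e. y = (4/5)·x.
Budget: p_x·x + p_y·(4/5)·x = I, so (5·p_x + 4·p_y)·x = 5·I.
Demand: x*(p_x,p_y,I) = 5·I/(5·p_x + 4·p_y), y* = 4·I/(5·p_x + 4·p_y).
Here 5·5.25 + 4·10.5 = 68.25, giving x* = 8.2051.
At I' = 280: x* = 20.5128. Change: 20.5128 − 8.2051 = 12.3077.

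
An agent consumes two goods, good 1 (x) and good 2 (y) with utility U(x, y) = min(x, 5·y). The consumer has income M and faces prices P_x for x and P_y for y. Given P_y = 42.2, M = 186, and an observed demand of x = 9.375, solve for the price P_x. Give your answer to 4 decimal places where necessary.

P_x = 11.4

Leontief preferences: the optimum is at the kink where x/5 = y/1, i.e. y = (1/5)·x.
Budget: P_x·x + P_y·(1/5)·x = M, so (5·P_x + P_y)·x = 5·M.
Demand: x*(P_x,P_y,M) = 5·M/(5·P_x + P_y), y* = M/(5·P_x + P_y).
Set x* = 9.375 in the demand function and solve for P_x: P_x = 11.4.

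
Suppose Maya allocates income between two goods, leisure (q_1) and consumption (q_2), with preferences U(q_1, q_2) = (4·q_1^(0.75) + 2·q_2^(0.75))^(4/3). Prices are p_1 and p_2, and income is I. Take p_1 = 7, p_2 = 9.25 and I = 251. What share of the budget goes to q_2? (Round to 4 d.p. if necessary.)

share on q_2 = 0.0264

Numerically q_2/q_1 = 0.020498, so q_1* = 251/(7 + 9.25·0.020498) = 34.9115 and q_2* = 0.020498·34.9115 = 0.7156.
Expenditure on q_2: 9.25·0.7156 = 6.6194; share = 0.0264.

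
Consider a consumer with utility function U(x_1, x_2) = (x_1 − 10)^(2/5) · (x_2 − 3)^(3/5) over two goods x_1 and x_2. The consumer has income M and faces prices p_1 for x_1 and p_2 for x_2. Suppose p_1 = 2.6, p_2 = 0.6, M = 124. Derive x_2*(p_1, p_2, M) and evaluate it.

x_2* = 99.2

This is Cobb-Douglas in (x_1−10, x_2−3): tangency gives 0.4·p_2·(x_2−3) = 0.6·p_1·(x_1−10).
Substituting into the budget: x_1* = 10 + 0.4·(M − 10·p_1 − 3·p_2)/p_1, and x_2* = 3 + 0.6·(…)/p_2.
Discretionary income = 124 − 10·2.6 − 3·0.6 = 96.2; x_2* = 3 + 0.6·96.2/0.6 = 99.2.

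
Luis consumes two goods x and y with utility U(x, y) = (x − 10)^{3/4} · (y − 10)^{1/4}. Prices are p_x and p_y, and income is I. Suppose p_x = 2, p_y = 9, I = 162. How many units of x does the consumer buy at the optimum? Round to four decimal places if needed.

This is Cobb-Douglas in (x−10, y−10): tangency gives 0.75·p_y·(y−10) = 0.25·p_x·(x−10).
Substituting into the budget: x* = 10 + 0.75·(I − 10·p_x − 10·p_y)/p_x, and y* = 10 + 0.25·(…)/p_y.
Discretionary income = 162 − 10·2 − 10·9 = 52; x* = 10 + 0.75·52/2 = 29.5.

x* = 29.5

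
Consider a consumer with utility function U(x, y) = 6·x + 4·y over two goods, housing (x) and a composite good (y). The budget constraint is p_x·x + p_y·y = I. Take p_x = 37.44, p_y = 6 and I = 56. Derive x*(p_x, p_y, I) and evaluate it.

x* = 0

y gives more utility per dollar, so spend all income on y: y* = I/p_y, x* = 0.
Numerically: x* = 0, y* = 9.3333.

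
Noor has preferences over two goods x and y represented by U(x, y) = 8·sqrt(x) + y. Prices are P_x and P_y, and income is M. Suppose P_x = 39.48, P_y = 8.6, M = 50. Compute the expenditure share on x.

MU_x = 4/√x, MU_y = 1. Tangency: 4/√x = P_x/P_y.
Solve: √x = 4·P_y/P_x, so x*(P_x,P_y) = (4·P_y/P_x)², and y* = (M − P_x·x*)/P_y.
Plugging in: x* = (4·8.6/39.48)² = 0.7592, y* = 2.3286.
Expenditure on x: 39.48·0.7592 = 29.9737; share = 0.5995.

share on x = 0.5995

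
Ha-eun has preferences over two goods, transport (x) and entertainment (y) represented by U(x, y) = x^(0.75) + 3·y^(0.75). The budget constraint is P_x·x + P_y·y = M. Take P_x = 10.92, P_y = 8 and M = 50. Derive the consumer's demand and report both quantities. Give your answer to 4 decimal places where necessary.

x* = 0.0221, y* = 6.2198

MU_x ∝ x^(-0.25), MU_y ∝ 3·y^(-0.25), so MRS = (1/3)·(y/x)^(0.25) = P_x/P_y.
Solve for the ratio: y/x = [3·P_x/P_y]^(4).
Substitute y = (y/x)·x into the budget: x* = M/(P_x + P_y·(y/x)).
Numerically y/x = 281.200199, so x* = 50/(10.92 + 8·281.200199) = 0.0221 and y* = 281.200199·0.0221 = 6.2198.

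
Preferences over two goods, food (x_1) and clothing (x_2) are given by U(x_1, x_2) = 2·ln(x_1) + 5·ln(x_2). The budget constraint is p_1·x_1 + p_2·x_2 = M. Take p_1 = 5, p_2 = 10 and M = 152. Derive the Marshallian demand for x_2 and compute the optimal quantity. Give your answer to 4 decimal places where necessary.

x_2* = 10.8571

MU_x_1/MU_x_2 = (2·x_2)/(5·x_1); tangency sets this equal to p_1/p_2.
So 2·p_2·x_2 = 5·p_1·x_1; combined with the budget, a share 2/7 of income goes to x_1.
Demand: x_1*(p_1,p_2,M) = 2/7·M/p_1 and x_2* = 5/7·M/p_2.
At p_1=5, p_2=10, M=152: x_2* = 5/7·152/10 = 10.8571.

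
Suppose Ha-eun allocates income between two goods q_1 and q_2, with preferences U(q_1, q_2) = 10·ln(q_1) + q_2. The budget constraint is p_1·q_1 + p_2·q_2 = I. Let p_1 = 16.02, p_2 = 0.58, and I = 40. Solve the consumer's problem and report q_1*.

q_1* = 0.362

At the given prices: q_1* = 10·0.58/16.02 = 0.362.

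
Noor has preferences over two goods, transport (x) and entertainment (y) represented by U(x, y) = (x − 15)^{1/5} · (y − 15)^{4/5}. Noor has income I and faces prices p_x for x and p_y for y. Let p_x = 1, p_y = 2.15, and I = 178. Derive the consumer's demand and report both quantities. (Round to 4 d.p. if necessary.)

x* = 41.15, y* = 63.6512

MRS = (1/4)·(y−15)/(x−15). Tangency with p_x/p_y gives y−15 = 4·(p_x/p_y)·(x−15).
After buying the subsistence bundle (15, 15), a share 0.2 of the remaining income goes to x: x* = 15 + 0.2·(I − 15p_x − 15p_y)/p_x.
Discretionary income = 178 − 15·1 − 15·2.15 = 130.75; x* = 15 + 0.2·130.75/1 = 41.15; y* = 15 + 0.8·130.75/2.15 = 63.6512.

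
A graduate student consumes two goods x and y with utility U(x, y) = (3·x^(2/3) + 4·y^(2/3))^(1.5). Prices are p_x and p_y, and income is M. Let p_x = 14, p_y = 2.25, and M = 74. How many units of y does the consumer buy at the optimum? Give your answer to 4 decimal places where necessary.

MU_x ∝ 3·x^(-1/3), MU_y ∝ 4·y^(-1/3), so MRS = (3/4)·(y/x)^(1/3) = p_x/p_y.
Hence y/x = ((4/3)·p_x/p_y)^(1/(1/3)), i.e. raised to the 3 power.
Substitute y = (y/x)·x into the budget: x* = M/(p_x + p_y·(y/x)).
Numerically y/x = 571.021897, so x* = 74/(14 + 2.25·571.021897) = 0.057 and y* = 571.021897·0.057 = 32.5344.

y* = 32.5344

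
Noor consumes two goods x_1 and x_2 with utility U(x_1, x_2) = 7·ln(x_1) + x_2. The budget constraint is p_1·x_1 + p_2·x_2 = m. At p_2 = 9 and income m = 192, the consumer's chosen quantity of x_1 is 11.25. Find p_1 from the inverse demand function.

p_1 = 5.6

MU_x_1 = 7/x_1, MU_x_2 = 1. Tangency: 7/x_1 = p_1/p_2.
So x_1*(p_1,p_2) = 7·p_2/p_1, independent of income; and x_2* = (m − 7·p_2)/p_2.
Set x_1* = 11.25 in the demand function and solve for p_1: p_1 = 5.6.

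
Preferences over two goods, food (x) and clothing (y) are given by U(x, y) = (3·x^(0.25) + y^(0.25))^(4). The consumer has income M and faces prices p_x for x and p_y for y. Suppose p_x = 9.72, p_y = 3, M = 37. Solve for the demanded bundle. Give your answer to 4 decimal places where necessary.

x* = 2.8365, y* = 3.143

With the ratio pinned down, the budget gives x* = M/(p_x + p_y·(y/x)) and y* = (y/x)·x*.
Numerically y/x = 1.108064, so x* = 37/(9.72 + 3·1.108064) = 2.8365 and y* = 1.108064·2.8365 = 3.143.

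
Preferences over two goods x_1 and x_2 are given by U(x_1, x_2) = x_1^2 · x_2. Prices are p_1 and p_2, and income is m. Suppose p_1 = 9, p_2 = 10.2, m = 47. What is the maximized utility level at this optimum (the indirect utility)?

MU_x_1/MU_x_2 = (2·x_2)/(x_1); tangency sets this equal to p_1/p_2.
Rearranging, p_2·x_2 = (1/2)·p_1·x_1. Substituting into the budget gives p_1·x_1·(1 + (1/2)) = m.
Demand: x_1*(p_1,p_2,m) = 2/3·m/p_1 and x_2* = 1/3·m/p_2.
At p_1=9, p_2=10.2, m=47: x_1* = 2/3·47/9 = 3.4815, x_2* = 1.5359.
Utility at the optimum: U(3.4815, 1.5359) = 18.6168.

V = 18.6168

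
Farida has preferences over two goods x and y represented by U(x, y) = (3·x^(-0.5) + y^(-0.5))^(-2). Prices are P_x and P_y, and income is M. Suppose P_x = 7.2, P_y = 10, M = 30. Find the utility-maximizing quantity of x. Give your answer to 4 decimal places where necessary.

From the CES first-order condition, 3·(y/x)^(1.5) = P_x/P_y.
Solve for the ratio: y/x = [(1/3)·P_x/P_y]^(2/3).
With the ratio pinned down, the budget gives x* = M/(P_x + P_y·(y/x)) and y* = (y/x)·x*.
Numerically y/x = 0.386196, so x* = 30/(7.2 + 10·0.386196) = 2.712.

x* = 2.712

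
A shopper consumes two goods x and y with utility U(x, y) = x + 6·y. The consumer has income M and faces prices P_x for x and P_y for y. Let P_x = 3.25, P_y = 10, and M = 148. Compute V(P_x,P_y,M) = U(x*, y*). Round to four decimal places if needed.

Linear utility — the consumer picks whichever good has higher MU/price: 1/3.25 = 0.3077 vs 6/10 = 0.6.
y gives more utility per dollar, so spend all income on y: y* = M/P_y, x* = 0.
Numerically: x* = 0, y* = 14.8.
Utility at the optimum: U(0, 14.8) = 88.8.

V = 88.8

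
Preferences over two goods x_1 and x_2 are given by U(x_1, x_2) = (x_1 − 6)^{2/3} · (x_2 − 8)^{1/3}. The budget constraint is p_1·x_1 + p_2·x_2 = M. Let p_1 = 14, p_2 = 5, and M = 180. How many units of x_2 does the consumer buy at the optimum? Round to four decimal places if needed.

x_2* = 11.7333

MRS = 2·(x_2−8)/(x_1−6). Tangency with p_1/p_2 gives x_2−8 = (1/2)·(p_1/p_2)·(x_1−6).
After buying the subsistence bundle (6, 8), a share 2/3 of the remaining income goes to x_1: x_1* = 6 + 2/3·(M − 6p_1 − 8p_2)/p_1.
Discretionary income = 180 − 6·14 − 8·5 = 56; x_2* = 8 + 1/3·56/5 = 11.7333.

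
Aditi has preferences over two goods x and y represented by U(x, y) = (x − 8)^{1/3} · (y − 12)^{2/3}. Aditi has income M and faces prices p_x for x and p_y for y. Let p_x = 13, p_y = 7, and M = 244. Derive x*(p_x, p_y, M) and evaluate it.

x* = 9.4359

Substituting into the budget: x* = 8 + 1/3·(M − 8·p_x − 12·p_y)/p_x, and y* = 12 + 2/3·(…)/p_y.
Discretionary income = 244 − 8·13 − 12·7 = 56; x* = 8 + 1/3·56/13 = 9.4359.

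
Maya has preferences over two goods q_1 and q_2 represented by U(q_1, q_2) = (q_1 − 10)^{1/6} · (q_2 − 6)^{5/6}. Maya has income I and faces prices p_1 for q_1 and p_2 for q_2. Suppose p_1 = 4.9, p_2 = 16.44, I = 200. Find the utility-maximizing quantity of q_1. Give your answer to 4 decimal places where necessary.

Let q_1' = q_1−10, q_2' = q_2−6. MRS = (1/5)·q_2'/q_1' = p_1/p_2.
After buying the subsistence bundle (10, 6), a share 1/6 of the remaining income goes to q_1: q_1* = 10 + 1/6·(I − 10p_1 − 6p_2)/p_1.
Discretionary income = 200 − 10·4.9 − 6·16.44 = 52.36; q_1* = 10 + 1/6·52.36/4.9 = 11.781.

q_1* = 11.781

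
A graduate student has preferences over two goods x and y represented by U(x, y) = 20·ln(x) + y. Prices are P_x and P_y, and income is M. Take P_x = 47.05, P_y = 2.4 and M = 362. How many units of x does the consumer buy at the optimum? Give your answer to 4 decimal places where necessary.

x* = 1.0202

MU_x = 20/x, MU_y = 1. Tangency: 20/x = P_x/P_y.
So x*(P_x,P_y) = 20·P_y/P_x, independent of income; and y* = (M − 20·P_y)/P_y.
At the given prices: x* = 20·2.4/47.05 = 1.0202.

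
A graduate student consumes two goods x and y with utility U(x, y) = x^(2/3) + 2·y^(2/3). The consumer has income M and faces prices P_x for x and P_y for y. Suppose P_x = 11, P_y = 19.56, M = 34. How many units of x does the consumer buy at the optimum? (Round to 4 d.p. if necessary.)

MU_x ∝ x^(-1/3), MU_y ∝ 2·y^(-1/3), so MRS = (1/2)·(y/x)^(1/3) = P_x/P_y.
Solve for the ratio: y/x = [2·P_x/P_y]^(3).
With the ratio pinned down, the budget gives x* = M/(P_x + P_y·(y/x)) and y* = (y/x)·x*.
Numerically y/x = 1.422858, so x* = 34/(11 + 19.56·1.422858) = 0.8756.

x* = 0.8756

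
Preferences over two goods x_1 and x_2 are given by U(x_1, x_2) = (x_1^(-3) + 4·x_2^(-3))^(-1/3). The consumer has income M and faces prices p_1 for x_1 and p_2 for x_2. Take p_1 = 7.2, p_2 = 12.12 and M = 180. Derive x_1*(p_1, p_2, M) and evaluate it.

x_1* = 8.0907

MU_x_1 ∝ x_1^(-4), MU_x_2 ∝ 4·x_2^(-4), so MRS = (1/4)·(x_2/x_1)^(4) = p_1/p_2.
Hence x_2/x_1 = (4·p_1/p_2)^(1/(4)), i.e. raised to the 0.25 power.
With the ratio pinned down, the budget gives x_1* = M/(p_1 + p_2·(x_2/x_1)) and x_2* = (x_2/x_1)·x_1*.
Numerically x_2/x_1 = 1.241574, so x_1* = 180/(7.2 + 12.12·1.241574) = 8.0907.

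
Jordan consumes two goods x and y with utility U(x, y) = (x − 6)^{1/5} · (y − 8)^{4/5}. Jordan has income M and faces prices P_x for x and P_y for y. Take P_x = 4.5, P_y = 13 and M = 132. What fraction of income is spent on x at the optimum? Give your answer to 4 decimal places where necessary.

Let x' = x−6, y' = y−8. MRS = (1/4)·y'/x' = P_x/P_y.
Substituting into the budget: x* = 6 + 0.2·(M − 6·P_x − 8·P_y)/P_x, and y* = 8 + 0.8·(…)/P_y.
Discretionary income = 132 − 6·4.5 − 8·13 = 1; x* = 6 + 0.2·1/4.5 = 6.0444; y* = 8 + 0.8·1/13 = 8.0615.
Expenditure on x: 4.5·6.0444 = 27.2; share = 0.2061.

share on x = 0.2061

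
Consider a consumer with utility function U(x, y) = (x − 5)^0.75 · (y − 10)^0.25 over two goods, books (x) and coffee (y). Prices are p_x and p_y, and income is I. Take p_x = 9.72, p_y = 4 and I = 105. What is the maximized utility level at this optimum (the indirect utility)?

V = 1.2005

MRS = 3·(y−10)/(x−5). Tangency with p_x/p_y gives y−10 = (1/3)·(p_x/p_y)·(x−5).
Substituting into the budget: x* = 5 + 0.75·(I − 5·p_x − 10·p_y)/p_x, and y* = 10 + 0.25·(…)/p_y.
Discretionary income = 105 − 5·9.72 − 10·4 = 16.4; x* = 5 + 0.75·16.4/9.72 = 6.2654; y* = 10 + 0.25·16.4/4 = 11.025.
Utility at the optimum: U(6.2654, 11.025) = 1.2005.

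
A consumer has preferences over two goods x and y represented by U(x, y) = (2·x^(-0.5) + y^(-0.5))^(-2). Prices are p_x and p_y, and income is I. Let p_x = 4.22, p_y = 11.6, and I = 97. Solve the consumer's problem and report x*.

x* = 12.2105

MRS = MU_x/MU_y = 2·(y/x)^(1.5). Set equal to p_x/p_y.
Hence y/x = ((1/2)·p_x/p_y)^(1/(1.5)), i.e. raised to the 2/3 power.
Substitute y = (y/x)·x into the budget: x* = I/(p_x + p_y·(y/x)).
Numerically y/x = 0.321033, so x* = 97/(4.22 + 11.6·0.321033) = 12.2105.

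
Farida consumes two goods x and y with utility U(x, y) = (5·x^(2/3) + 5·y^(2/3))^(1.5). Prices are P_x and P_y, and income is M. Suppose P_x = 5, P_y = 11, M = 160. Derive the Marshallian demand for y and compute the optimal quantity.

From the CES first-order condition, (y/x)^(1/3) = P_x/P_y.
Solve for the ratio: y/x = [P_x/P_y]^(3).
With the ratio pinned down, the budget gives x* = M/(P_x + P_y·(y/x)) and y* = (y/x)·x*.
Numerically y/x = 0.093914, so x* = 160/(5 + 11·0.093914) = 26.5205 and y* = 0.093914·26.5205 = 2.4907.

y* = 2.4907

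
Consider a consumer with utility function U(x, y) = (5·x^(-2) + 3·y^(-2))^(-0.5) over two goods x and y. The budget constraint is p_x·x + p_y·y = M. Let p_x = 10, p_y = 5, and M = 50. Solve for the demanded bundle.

MRS = MU_x/MU_y = (5/3)·(y/x)^(3). Set equal to p_x/p_y.
Hence y/x = ((3/5)·p_x/p_y)^(1/(3)), i.e. raised to the 1/3 power.
With the ratio pinned down, the budget gives x* = M/(p_x + p_y·(y/x)) and y* = (y/x)·x*.
Numerically y/x = 1.062659, so x* = 50/(10 + 5·1.062659) = 3.2651 and y* = 1.062659·3.2651 = 3.4697.

x* = 3.2651, y* = 3.4697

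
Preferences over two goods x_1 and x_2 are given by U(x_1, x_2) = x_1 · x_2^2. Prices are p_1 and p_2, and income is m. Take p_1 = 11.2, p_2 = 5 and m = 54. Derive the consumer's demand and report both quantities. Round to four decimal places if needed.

x_1* = 1.6071, x_2* = 7.2

Tangency: MRS = (1/2)·x_2/x_1 = p_1/p_2.
So p_2·x_2 = 2·p_1·x_1; combined with the budget, a share 1/3 of income goes to x_1.
Demand: x_1*(p_1,p_2,m) = 1/3·m/p_1 and x_2* = 2/3·m/p_2.
At p_1=11.2, p_2=5, m=54: x_1* = 1/3·54/11.2 = 1.6071, x_2* = 7.2.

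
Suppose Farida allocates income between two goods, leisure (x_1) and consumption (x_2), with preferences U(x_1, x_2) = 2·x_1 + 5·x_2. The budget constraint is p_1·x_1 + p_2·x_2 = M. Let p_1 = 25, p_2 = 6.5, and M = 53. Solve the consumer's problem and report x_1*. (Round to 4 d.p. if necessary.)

x_1* = 0

x_2 gives more utility per dollar, so spend all income on x_2: x_2* = M/p_2, x_1* = 0.
Numerically: x_1* = 0, x_2* = 8.1538.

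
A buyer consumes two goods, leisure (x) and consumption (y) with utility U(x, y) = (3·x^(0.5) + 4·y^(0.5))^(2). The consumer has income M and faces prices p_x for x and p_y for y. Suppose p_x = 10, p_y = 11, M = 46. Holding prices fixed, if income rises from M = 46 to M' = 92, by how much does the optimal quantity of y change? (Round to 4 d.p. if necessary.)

MRS = MU_x/MU_y = (3/4)·(y/x)^(0.5). Set equal to p_x/p_y.
Hence y/x = ((4/3)·p_x/p_y)^(1/(0.5)), i.e. raised to the 2 power.
With the ratio pinned down, the budget gives x* = M/(p_x + p_y·(y/x)) and y* = (y/x)·x*.
Numerically y/x = 1.469238, so x* = 46/(10 + 11·1.469238) = 1.7583 and y* = 1.469238·1.7583 = 2.5834.
At M' = 92: y* = 5.1667. Change: 5.1667 − 2.5834 = 2.5834.

Δy* = 2.5834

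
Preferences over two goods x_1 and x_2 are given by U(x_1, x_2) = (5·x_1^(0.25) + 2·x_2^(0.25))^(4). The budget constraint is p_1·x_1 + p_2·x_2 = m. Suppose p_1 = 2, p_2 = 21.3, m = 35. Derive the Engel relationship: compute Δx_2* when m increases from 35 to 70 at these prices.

Δx_2* = 0.1941

MU_x_1 ∝ 5·x_1^(-0.75), MU_x_2 ∝ 2·x_2^(-0.75), so MRS = (5/2)·(x_2/x_1)^(0.75) = p_1/p_2.
Solve for the ratio: x_2/x_1 = [(2/5)·p_1/p_2]^(4/3).
With the ratio pinned down, the budget gives x_1* = m/(p_1 + p_2·(x_2/x_1)) and x_2* = (x_2/x_1)·x_1*.
Numerically x_2/x_1 = 0.012578, so x_1* = 35/(2 + 21.3·0.012578) = 15.4327 and x_2* = 0.012578·15.4327 = 0.1941.
At m' = 70: x_2* = 0.3882. Change: 0.3882 − 0.1941 = 0.1941.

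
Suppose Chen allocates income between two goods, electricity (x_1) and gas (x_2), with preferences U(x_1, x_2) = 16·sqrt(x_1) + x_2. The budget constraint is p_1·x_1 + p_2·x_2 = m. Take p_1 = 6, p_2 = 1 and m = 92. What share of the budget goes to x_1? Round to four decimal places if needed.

Utility is quasi-linear in x_2; the FOC for x_1 is 8/√x_1 = p_1/p_2.
Solve: √x_1 = 8·p_2/p_1, so x_1*(p_1,p_2) = (8·p_2/p_1)², and x_2* = (m − p_1·x_1*)/p_2.
Plugging in: x_1* = (8·1/6)² = 1.7778, x_2* = 81.3333.
Expenditure on x_1: 6·1.7778 = 10.6667; share = 0.1159.

share on x_1 = 0.1159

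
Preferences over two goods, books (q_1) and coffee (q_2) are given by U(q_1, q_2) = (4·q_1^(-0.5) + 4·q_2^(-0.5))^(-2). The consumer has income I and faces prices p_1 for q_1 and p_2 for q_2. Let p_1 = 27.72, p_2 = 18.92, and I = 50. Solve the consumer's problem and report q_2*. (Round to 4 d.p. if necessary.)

Numerically q_2/q_1 = 1.289975, so q_1* = 50/(27.72 + 18.92·1.289975) = 0.9592 and q_2* = 1.289975·0.9592 = 1.2374.

q_2* = 1.2374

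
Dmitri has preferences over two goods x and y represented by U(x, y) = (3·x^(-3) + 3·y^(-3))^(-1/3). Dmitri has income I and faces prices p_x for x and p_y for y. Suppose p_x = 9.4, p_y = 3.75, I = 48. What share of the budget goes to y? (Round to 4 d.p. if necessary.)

share on y = 0.3342

From the CES first-order condition, (y/x)^(4) = p_x/p_y.
Hence y/x = (p_x/p_y)^(1/(4)), i.e. raised to the 0.25 power.
With the ratio pinned down, the budget gives x* = I/(p_x + p_y·(y/x)) and y* = (y/x)·x*.
Numerically y/x = 1.258271, so x* = 48/(9.4 + 3.75·1.258271) = 3.3998 and y* = 1.258271·3.3998 = 4.2779.
Expenditure on y: 3.75·4.2779 = 16.042; share = 0.3342.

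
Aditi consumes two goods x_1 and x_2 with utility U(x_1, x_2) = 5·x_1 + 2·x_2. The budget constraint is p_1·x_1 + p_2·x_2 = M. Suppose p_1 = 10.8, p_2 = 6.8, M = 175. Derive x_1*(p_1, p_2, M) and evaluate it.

Perfect substitutes: compare marginal utility per dollar. 5/p_1 vs 2/p_2 → 0.463 vs 0.2941.
x_1 gives more utility per dollar, so spend all income on x_1: x_1* = M/p_1, x_2* = 0.
Numerically: x_1* = 16.2037, x_2* = 0.

x_1* = 16.2037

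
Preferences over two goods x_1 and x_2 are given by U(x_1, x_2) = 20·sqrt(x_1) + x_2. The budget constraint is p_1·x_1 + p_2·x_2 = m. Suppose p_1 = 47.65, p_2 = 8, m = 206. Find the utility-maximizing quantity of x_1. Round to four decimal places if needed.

MU_x_1 = 10/√x_1, MU_x_2 = 1. Tangency: 10/√x_1 = p_1/p_2.
Solve: √x_1 = 10·p_2/p_1, so x_1*(p_1,p_2) = (10·p_2/p_1)², and x_2* = (m − p_1·x_1*)/p_2.
Plugging in: x_1* = (10·8/47.65)² = 2.8187.

x_1* = 2.8187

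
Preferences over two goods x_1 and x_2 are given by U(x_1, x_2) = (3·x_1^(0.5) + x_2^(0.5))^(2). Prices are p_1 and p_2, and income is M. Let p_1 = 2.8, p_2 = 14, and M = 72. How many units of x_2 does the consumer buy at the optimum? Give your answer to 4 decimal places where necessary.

Numerically x_2/x_1 = 0.004444, so x_1* = 72/(2.8 + 14·0.004444) = 25.1553 and x_2* = 0.004444·25.1553 = 0.1118.

x_2* = 0.1118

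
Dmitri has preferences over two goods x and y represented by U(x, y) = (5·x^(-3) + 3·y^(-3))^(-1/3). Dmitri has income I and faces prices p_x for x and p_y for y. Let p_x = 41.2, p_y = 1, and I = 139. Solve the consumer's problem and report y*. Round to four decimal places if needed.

With the ratio pinned down, the budget gives x* = I/(p_x + p_y·(y/x)) and y* = (y/x)·x*.
Numerically y/x = 2.229781, so x* = 139/(41.2 + 1·2.229781) = 3.2006 and y* = 2.229781·3.2006 = 7.1366.

y* = 7.1366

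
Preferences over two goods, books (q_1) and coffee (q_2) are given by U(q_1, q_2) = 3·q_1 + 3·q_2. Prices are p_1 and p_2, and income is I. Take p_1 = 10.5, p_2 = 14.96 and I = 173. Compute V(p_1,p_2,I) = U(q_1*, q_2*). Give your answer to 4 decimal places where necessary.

V = 49.4286

Linear utility — the consumer picks whichever good has higher MU/price: 3/10.5 = 0.2857 vs 3/14.96 = 0.2005.
q_1 gives more utility per dollar, so spend all income on q_1: q_1* = I/p_1, q_2* = 0.
Numerically: q_1* = 16.4762, q_2* = 0.
Utility at the optimum: U(16.4762, 0) = 49.4286.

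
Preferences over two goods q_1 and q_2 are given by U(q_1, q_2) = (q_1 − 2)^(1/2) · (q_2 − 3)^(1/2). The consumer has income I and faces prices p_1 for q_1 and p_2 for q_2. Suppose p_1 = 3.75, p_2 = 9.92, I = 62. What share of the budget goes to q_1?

share on q_1 = 0.3205

Discretionary income = 62 − 2·3.75 − 3·9.92 = 24.74; q_1* = 2 + 0.5·24.74/3.75 = 5.2987; q_2* = 3 + 0.5·24.74/9.92 = 4.247.
Expenditure on q_1: 3.75·5.2987 = 19.87; share = 0.3205.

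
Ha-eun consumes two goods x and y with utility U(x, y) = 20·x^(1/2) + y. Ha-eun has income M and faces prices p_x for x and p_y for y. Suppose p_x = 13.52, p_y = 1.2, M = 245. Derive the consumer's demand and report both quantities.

MU_x = 10/√x, MU_y = 1. Tangency: 10/√x = p_x/p_y.
Thus x* = (10·p_y/p_x)² — independent of M — with the rest of income spent on y.
Plugging in: x* = (10·1.2/13.52)² = 0.7878, y* = 195.2909.

x* = 0.7878, y* = 195.2909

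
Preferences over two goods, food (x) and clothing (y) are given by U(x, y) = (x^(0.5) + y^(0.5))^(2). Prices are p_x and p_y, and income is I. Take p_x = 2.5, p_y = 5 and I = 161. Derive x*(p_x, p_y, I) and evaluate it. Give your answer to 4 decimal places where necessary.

x* = 42.9333

Substitute y = (y/x)·x into the budget: x* = I/(p_x + p_y·(y/x)).
Numerically y/x = 0.25, so x* = 161/(2.5 + 5·0.25) = 42.9333.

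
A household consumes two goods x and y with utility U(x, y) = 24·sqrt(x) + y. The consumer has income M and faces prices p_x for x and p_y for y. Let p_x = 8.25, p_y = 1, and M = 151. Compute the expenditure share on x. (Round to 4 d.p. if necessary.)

Utility is quasi-linear in y; the FOC for x is 12/√x = p_x/p_y.
Solve: √x = 12·p_y/p_x, so x*(p_x,p_y) = (12·p_y/p_x)², and y* = (M − p_x·x*)/p_y.
Plugging in: x* = (12·1/8.25)² = 2.1157, y* = 133.5455.
Expenditure on x: 8.25·2.1157 = 17.4545; share = 0.1156.

share on x = 0.1156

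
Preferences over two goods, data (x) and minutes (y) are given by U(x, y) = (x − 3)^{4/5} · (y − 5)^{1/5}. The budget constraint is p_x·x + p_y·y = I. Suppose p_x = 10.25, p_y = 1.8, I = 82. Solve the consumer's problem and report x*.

x* = 6.2976

This is Cobb-Douglas in (x−3, y−5): tangency gives 0.8·p_y·(y−5) = 0.2·p_x·(x−3).
After buying the subsistence bundle (3, 5), a share 0.8 of the remaining income goes to x: x* = 3 + 0.8·(I − 3p_x − 5p_y)/p_x.
Discretionary income = 82 − 3·10.25 − 5·1.8 = 42.25; x* = 3 + 0.8·42.25/10.25 = 6.2976.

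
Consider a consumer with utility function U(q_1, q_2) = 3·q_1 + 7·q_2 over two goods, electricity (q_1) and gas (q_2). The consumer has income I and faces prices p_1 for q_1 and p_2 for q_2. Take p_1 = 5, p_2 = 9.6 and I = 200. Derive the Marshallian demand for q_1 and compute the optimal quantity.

Perfect substitutes: compare marginal utility per dollar. 3/p_1 vs 7/p_2 → 0.6 vs 0.7292.
q_2 gives more utility per dollar, so spend all income on q_2: q_2* = I/p_2, q_1* = 0.
Numerically: q_1* = 0, q_2* = 20.8333.

q_1* = 0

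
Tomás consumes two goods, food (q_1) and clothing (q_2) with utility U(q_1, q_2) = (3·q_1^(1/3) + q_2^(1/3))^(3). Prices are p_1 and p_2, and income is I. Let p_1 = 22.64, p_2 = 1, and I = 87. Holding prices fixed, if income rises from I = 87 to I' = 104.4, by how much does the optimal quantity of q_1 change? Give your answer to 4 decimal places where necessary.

MRS = MU_q_1/MU_q_2 = 3·(q_2/q_1)^(2/3). Set equal to p_1/p_2.
Hence q_2/q_1 = ((1/3)·p_1/p_2)^(1/(2/3)), i.e. raised to the 1.5 power.
Substitute q_2 = (q_2/q_1)·q_1 into the budget: q_1* = I/(p_1 + p_2·(q_2/q_1)).
Numerically q_2/q_1 = 20.731597, so q_1* = 87/(22.64 + 1·20.731597) = 2.0059.
At I' = 104.4: q_1* = 2.4071. Change: 2.4071 − 2.0059 = 0.4012.

Δq_1* = 0.4012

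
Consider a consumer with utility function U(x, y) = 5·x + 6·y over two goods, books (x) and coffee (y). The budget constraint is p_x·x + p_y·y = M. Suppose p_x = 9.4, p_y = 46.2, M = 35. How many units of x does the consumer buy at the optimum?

x* = 3.7234

Linear utility — the consumer picks whichever good has higher MU/price: 5/9.4 = 0.5319 vs 6/46.2 = 0.1299.
x gives more utility per dollar, so spend all income on x: x* = M/p_x, y* = 0.
Numerically: x* = 3.7234, y* = 0.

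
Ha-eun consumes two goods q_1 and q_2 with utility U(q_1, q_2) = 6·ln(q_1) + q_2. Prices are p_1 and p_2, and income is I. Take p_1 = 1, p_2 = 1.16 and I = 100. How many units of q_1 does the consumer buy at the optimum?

MU_q_1 = 6/q_1, MU_q_2 = 1. Tangency: 6/q_1 = p_1/p_2.
So q_1*(p_1,p_2) = 6·p_2/p_1, independent of income; and q_2* = (I − 6·p_2)/p_2.
At the given prices: q_1* = 6·1.16/1 = 6.96.

q_1* = 6.96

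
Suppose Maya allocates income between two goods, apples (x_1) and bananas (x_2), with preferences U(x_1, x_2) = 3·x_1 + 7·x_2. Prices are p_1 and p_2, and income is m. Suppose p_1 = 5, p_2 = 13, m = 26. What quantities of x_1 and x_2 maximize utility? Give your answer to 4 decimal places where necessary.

Perfect substitutes: compare marginal utility per dollar. 3/p_1 vs 7/p_2 → 0.6 vs 0.5385.
x_1 gives more utility per dollar, so spend all income on x_1: x_1* = m/p_1, x_2* = 0.
Numerically: x_1* = 5.2, x_2* = 0.

x_1* = 5.2, x_2* = 0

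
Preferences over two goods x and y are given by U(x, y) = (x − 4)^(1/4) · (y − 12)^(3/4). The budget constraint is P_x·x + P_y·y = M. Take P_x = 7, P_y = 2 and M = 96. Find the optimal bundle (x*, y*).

This is Cobb-Douglas in (x−4, y−12): tangency gives 0.25·P_y·(y−12) = 0.75·P_x·(x−4).
After buying the subsistence bundle (4, 12), a share 0.25 of the remaining income goes to x: x* = 4 + 0.25·(M − 4P_x − 12P_y)/P_x.
Discretionary income = 96 − 4·7 − 12·2 = 44; x* = 4 + 0.25·44/7 = 5.5714; y* = 12 + 0.75·44/2 = 28.5.

x* = 5.5714, y* = 28.5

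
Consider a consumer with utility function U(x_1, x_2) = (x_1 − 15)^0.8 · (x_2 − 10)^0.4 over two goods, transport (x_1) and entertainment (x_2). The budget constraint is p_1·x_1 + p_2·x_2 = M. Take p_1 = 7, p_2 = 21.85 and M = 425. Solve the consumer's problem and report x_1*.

x_1* = 24.6667

This is Cobb-Douglas in (x_1−15, x_2−10): tangency gives 0.8·p_2·(x_2−10) = 0.4·p_1·(x_1−15).
Substituting into the budget: x_1* = 15 + 2/3·(M − 15·p_1 − 10·p_2)/p_1, and x_2* = 10 + 1/3·(…)/p_2.
Discretionary income = 425 − 15·7 − 10·21.85 = 101.5; x_1* = 15 + 2/3·101.5/7 = 24.6667.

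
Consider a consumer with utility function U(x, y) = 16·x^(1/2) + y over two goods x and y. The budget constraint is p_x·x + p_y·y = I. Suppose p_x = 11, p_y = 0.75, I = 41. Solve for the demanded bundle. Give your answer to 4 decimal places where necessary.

x* = 0.2975, y* = 50.303

Set MRS = p_x/p_y: 8·x^(−1/2) = p_x/p_y.
Solve: √x = 8·p_y/p_x, so x*(p_x,p_y) = (8·p_y/p_x)², and y* = (I − p_x·x*)/p_y.
Plugging in: x* = (8·0.75/11)² = 0.2975, y* = 50.303.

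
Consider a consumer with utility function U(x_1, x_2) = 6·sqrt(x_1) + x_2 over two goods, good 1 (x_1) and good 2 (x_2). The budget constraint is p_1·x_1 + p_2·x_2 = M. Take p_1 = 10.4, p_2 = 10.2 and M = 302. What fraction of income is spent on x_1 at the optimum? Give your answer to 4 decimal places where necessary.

Set MRS = p_1/p_2: 3·x_1^(−1/2) = p_1/p_2.
Solve: √x_1 = 3·p_2/p_1, so x_1*(p_1,p_2) = (3·p_2/p_1)², and x_2* = (M − p_1·x_1*)/p_2.
Plugging in: x_1* = (3·10.2/10.4)² = 8.6572, x_2* = 20.7809.
Expenditure on x_1: 10.4·8.6572 = 90.0346; share = 0.2981.

share on x_1 = 0.2981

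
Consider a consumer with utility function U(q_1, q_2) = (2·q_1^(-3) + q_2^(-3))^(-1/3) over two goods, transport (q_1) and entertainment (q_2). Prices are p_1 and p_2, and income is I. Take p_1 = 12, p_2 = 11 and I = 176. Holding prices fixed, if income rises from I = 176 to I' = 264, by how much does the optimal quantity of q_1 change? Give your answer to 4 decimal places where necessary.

From the CES first-order condition, 2·(q_2/q_1)^(4) = p_1/p_2.
Solve for the ratio: q_2/q_1 = [(1/2)·p_1/p_2]^(0.25).
Substitute q_2 = (q_2/q_1)·q_1 into the budget: q_1* = I/(p_1 + p_2·(q_2/q_1)).
Numerically q_2/q_1 = 0.859389, so q_1* = 176/(12 + 11·0.859389) = 8.2039.
At I' = 264: q_1* = 12.3058. Change: 12.3058 − 8.2039 = 4.1019.

Δq_1* = 4.1019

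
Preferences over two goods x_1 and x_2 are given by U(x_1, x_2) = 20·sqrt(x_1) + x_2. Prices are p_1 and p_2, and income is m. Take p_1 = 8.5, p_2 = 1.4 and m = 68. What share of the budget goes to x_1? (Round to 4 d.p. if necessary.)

share on x_1 = 0.3391

Solve: √x_1 = 10·p_2/p_1, so x_1*(p_1,p_2) = (10·p_2/p_1)², and x_2* = (m − p_1·x_1*)/p_2.
Plugging in: x_1* = (10·1.4/8.5)² = 2.7128, x_2* = 32.1008.
Expenditure on x_1: 8.5·2.7128 = 23.0588; share = 0.3391.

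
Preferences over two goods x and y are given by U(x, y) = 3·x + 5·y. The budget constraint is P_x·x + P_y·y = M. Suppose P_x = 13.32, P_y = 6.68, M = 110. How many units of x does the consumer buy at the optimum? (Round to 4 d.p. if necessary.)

x* = 0

Numerically: x* = 0, y* = 16.4671.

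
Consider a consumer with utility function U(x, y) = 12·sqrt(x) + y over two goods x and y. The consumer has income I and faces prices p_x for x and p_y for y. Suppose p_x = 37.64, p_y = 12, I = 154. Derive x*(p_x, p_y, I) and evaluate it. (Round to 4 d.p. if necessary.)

x* = 3.659

Set MRS = p_x/p_y: 6·x^(−1/2) = p_x/p_y.
Thus x* = (6·p_y/p_x)² — independent of I — with the rest of income spent on y.
Plugging in: x* = (6·12/37.64)² = 3.659.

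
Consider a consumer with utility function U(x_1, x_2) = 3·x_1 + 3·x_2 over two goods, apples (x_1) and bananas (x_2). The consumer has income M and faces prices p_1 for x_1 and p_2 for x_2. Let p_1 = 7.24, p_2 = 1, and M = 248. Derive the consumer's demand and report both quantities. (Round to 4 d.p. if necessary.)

x_1* = 0, x_2* = 248

Perfect substitutes: compare marginal utility per dollar. 3/p_1 vs 3/p_2 → 0.4144 vs 3.
x_2 gives more utility per dollar, so spend all income on x_2: x_2* = M/p_2, x_1* = 0.
Numerically: x_1* = 0, x_2* = 248.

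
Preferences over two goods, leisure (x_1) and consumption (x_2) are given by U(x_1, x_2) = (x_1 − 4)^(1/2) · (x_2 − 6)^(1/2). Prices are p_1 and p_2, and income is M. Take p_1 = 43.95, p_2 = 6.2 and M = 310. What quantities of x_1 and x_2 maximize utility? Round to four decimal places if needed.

After buying the subsistence bundle (4, 6), a share 0.5 of the remaining income goes to x_1: x_1* = 4 + 0.5·(M − 4p_1 − 6p_2)/p_1.
Discretionary income = 310 − 4·43.95 − 6·6.2 = 97; x_1* = 4 + 0.5·97/43.95 = 5.1035; x_2* = 6 + 0.5·97/6.2 = 13.8226.

x_1* = 5.1035, x_2* = 13.8226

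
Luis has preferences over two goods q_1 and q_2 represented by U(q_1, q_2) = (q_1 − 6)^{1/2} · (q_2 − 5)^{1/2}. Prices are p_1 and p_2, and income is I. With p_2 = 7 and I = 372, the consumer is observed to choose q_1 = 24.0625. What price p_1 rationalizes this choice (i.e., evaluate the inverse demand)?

This is Cobb-Douglas in (q_1−6, q_2−5): tangency gives 0.5·p_2·(q_2−5) = 0.5·p_1·(q_1−6).
Substituting into the budget: q_1* = 6 + 0.5·(I − 6·p_1 − 5·p_2)/p_1, and q_2* = 5 + 0.5·(…)/p_2.
Set q_1* = 24.0625 in the demand function and solve for p_1: p_1 = 8.

p_1 = 8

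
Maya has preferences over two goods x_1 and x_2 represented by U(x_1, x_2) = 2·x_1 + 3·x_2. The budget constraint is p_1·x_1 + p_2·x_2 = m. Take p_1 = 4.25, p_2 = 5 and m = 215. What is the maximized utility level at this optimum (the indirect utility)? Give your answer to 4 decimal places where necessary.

V = 129

Linear utility — the consumer picks whichever good has higher MU/price: 2/4.25 = 0.4706 vs 3/5 = 0.6.
x_2 gives more utility per dollar, so spend all income on x_2: x_2* = m/p_2, x_1* = 0.
Numerically: x_1* = 0, x_2* = 43.
Utility at the optimum: U(0, 43) = 129.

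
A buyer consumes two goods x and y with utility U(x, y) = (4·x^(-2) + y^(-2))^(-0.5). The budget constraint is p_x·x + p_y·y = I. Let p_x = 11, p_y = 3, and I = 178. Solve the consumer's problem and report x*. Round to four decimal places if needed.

x* = 12.7927

From the CES first-order condition, 4·(y/x)^(3) = p_x/p_y.
Hence y/x = ((1/4)·p_x/p_y)^(1/(3)), i.e. raised to the 1/3 power.
With the ratio pinned down, the budget gives x* = I/(p_x + p_y·(y/x)) and y* = (y/x)·x*.
Numerically y/x = 0.971413, so x* = 178/(11 + 3·0.971413) = 12.7927.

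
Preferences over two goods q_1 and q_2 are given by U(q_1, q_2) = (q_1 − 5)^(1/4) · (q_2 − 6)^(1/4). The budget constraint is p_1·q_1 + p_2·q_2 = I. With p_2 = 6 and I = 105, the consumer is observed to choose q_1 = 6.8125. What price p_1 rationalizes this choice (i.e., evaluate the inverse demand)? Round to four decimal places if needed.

Let q_1' = q_1−5, q_2' = q_2−6. MRS = q_2'/q_1' = p_1/p_2.
After buying the subsistence bundle (5, 6), a share 0.5 of the remaining income goes to q_1: q_1* = 5 + 0.5·(I − 5p_1 − 6p_2)/p_1.
Set q_1* = 6.8125 in the demand function and solve for p_1: p_1 = 8.

p_1 = 8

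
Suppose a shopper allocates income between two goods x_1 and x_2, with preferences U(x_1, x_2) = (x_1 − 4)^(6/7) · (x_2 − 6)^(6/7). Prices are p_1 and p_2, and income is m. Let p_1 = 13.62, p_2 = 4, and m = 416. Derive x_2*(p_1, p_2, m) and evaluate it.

Substituting into the budget: x_1* = 4 + 0.5·(m − 4·p_1 − 6·p_2)/p_1, and x_2* = 6 + 0.5·(…)/p_2.
Discretionary income = 416 − 4·13.62 − 6·4 = 337.52; x_2* = 6 + 0.5·337.52/4 = 48.19.

x_2* = 48.19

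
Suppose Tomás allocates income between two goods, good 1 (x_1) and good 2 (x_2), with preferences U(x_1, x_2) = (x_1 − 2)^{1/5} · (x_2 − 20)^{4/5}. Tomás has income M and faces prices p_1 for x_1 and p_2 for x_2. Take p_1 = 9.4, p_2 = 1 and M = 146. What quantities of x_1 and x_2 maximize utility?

x_1* = 4.2809, x_2* = 105.76

MRS = (1/4)·(x_2−20)/(x_1−2). Tangency with p_1/p_2 gives x_2−20 = 4·(p_1/p_2)·(x_1−2).
After buying the subsistence bundle (2, 20), a share 0.2 of the remaining income goes to x_1: x_1* = 2 + 0.2·(M − 2p_1 − 20p_2)/p_1.
Discretionary income = 146 − 2·9.4 − 20·1 = 107.2; x_1* = 2 + 0.2·107.2/9.4 = 4.2809; x_2* = 20 + 0.8·107.2/1 = 105.76.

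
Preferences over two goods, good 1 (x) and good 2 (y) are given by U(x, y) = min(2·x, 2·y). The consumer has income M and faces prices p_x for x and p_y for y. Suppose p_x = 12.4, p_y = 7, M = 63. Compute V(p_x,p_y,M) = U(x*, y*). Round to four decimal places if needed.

Leontief preferences: the optimum is at the kink where x/2 = y/2, i.e. y = x.
Budget: p_x·x + p_y·x = M, so (2·p_x + 2·p_y)·x = 2·M.
Demand: x*(p_x,p_y,M) = 2·M/(2·p_x + 2·p_y), y* = 2·M/(2·p_x + 2·p_y).
Here 2·12.4 + 2·7 = 38.8, giving x* = 3.2474 and y* = 3.2474.
Utility at the optimum: U(3.2474, 3.2474) = 6.4948.

V = 6.4948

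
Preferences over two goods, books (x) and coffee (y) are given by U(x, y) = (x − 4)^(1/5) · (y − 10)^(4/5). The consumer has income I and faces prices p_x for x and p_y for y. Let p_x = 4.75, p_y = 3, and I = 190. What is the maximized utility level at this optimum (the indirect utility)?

MRS = (1/4)·(y−10)/(x−4). Tangency with p_x/p_y gives y−10 = 4·(p_x/p_y)·(x−4).
Substituting into the budget: x* = 4 + 0.2·(I − 4·p_x − 10·p_y)/p_x, and y* = 10 + 0.8·(…)/p_y.
Discretionary income = 190 − 4·4.75 − 10·3 = 141; x* = 4 + 0.2·141/4.75 = 9.9368; y* = 10 + 0.8·141/3 = 47.6.
Utility at the optimum: U(9.9368, 47.6) = 25.9933.

V = 25.9933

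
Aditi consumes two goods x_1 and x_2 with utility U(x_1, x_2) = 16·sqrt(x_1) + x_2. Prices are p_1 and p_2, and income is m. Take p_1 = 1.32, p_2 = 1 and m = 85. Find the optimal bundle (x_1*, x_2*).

Utility is quasi-linear in x_2; the FOC for x_1 is 8/√x_1 = p_1/p_2.
Thus x_1* = (8·p_2/p_1)² — independent of m — with the rest of income spent on x_2.
Plugging in: x_1* = (8·1/1.32)² = 36.7309, x_2* = 36.5152.

x_1* = 36.7309, x_2* = 36.5152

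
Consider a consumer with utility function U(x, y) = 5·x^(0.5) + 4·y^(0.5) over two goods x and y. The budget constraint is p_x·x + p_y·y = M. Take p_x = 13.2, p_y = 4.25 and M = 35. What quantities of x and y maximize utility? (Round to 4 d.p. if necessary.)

x* = 0.8875, y* = 5.479

From the CES first-order condition, (5/4)·(y/x)^(0.5) = p_x/p_y.
Hence y/x = ((4/5)·p_x/p_y)^(1/(0.5)), i.e. raised to the 2 power.
Substitute y = (y/x)·x into the budget: x* = M/(p_x + p_y·(y/x)).
Numerically y/x = 6.173763, so x* = 35/(13.2 + 4.25·6.173763) = 0.8875 and y* = 6.173763·0.8875 = 5.479.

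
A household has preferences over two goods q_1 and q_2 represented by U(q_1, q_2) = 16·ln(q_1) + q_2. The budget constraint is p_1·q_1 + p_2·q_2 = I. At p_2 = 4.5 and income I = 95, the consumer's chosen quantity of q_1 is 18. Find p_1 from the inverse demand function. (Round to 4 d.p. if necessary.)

Set MRS = p_1/p_2: (16/q_1)/1 = p_1/p_2.
So q_1*(p_1,p_2) = 16·p_2/p_1, independent of income; and q_2* = (I − 16·p_2)/p_2.
Set q_1* = 18 in the demand function and solve for p_1: p_1 = 4.

p_1 = 4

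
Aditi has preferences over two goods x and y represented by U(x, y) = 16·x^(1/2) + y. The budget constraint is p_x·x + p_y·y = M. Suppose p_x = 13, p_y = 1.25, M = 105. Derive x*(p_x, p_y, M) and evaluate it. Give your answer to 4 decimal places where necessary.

MU_x = 8/√x, MU_y = 1. Tangency: 8/√x = p_x/p_y.
Solve: √x = 8·p_y/p_x, so x*(p_x,p_y) = (8·p_y/p_x)², and y* = (M − p_x·x*)/p_y.
Plugging in: x* = (8·1.25/13)² = 0.5917.

x* = 0.5917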